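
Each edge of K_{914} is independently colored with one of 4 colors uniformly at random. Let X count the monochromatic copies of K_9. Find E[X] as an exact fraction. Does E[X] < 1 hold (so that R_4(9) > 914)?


E[X] = C(914, 9) · 4^{1 − 36} = 1179217089587653905932 · 4^{−35} = 1179217089587653905932/1180591620717411303424.
As a reduced fraction: E[X] = 294804272396913476483/295147905179352825856 ≈ 0.999.
Is E[X] < 1? YES.
Since E[X] < 1, there exists a 4-coloring of K_{914} with no monochromatic K_9; hence R_4(9) > 914.

E[X] = 294804272396913476483/295147905179352825856 ≈ 0.999; E[X] < 1, so R_4(9) > 914.


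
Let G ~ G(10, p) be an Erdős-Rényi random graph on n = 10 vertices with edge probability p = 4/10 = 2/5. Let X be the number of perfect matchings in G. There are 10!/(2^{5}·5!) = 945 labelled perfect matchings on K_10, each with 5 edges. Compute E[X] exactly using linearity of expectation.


K_10 has 10!/(2^{5}·5!) = 945 labelled perfect matchings.
For each such perfect matching H, let X_H = 1 if all 5 edges of H are present in G. Then P[X_H = 1] = p^{5} = (2/5)^{5} = 32/3125.
By linearity of expectation: E[X] = Σ_H E[X_H] = 945 · p^{5} = 945 · 32/3125 = 6048/625.
Numerically: E[X] ≈ 9.68.

E[X] = 945 · (2/5)^{5} = 6048/625 ≈ 9.68.


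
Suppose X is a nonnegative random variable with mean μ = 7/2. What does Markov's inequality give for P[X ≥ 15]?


μ = E[X] = 7/2, a = 15.
Markov: P[X ≥ 15] ≤ μ/a = (7/2)/15 = 7/30.
Numerically: ≈ 0.23333.
(Since a = 15 > μ = 3.50000, the bound 7/30 is < 1 and informative.)

P[X ≥ 15] ≤ 7/30 ≈ 0.23333.


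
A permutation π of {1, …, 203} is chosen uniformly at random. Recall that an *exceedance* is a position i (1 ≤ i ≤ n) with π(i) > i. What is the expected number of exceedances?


Write X = Σ_{i=1}^{203} X_i, where X_i = 1_{π(i) > i}.
For each fixed i, π(i) is uniform over {1, …, 203} (marginal of a uniform permutation), so P[π(i) > i] = (n − i)/n. Summing: Σ_{i=1}^{203} (n − i)/n = (0 + 1 + … + 202)/203 = 203(203 − 1)/(2·203) = (203 − 1)/2.
Hence E[X] = Σ_{i=1}^{203} (203 − i)/203 = 101 ≈ 101.000.

E[X] = 101 = 101.000.


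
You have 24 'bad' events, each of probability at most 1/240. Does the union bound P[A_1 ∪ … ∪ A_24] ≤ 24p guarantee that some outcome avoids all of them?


Union bound: P[∪_{i=1}^{24} A_i] ≤ Σ_i P[A_i] ≤ 24·p = 24·(1/240) = 1/10.
Numerically: 1/10 ≈ 0.100.
Is 1/10 < 1? YES.
Since P[∪ A_i] ≤ 1/10 < 1, the complement has P[∩ A_i^c] ≥ 1 − 1/10 = 9/10 > 0, so some outcome avoids every A_i.

24·p = 1/10 ≈ 0.100; existence CERTIFIED by the union bound.


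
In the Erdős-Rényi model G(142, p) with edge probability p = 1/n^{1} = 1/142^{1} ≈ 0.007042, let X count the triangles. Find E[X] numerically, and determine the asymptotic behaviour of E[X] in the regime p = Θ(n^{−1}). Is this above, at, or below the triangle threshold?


Number of potential triangles: C(142, 3) = 467180.
Each occurs with probability p³ ≈ (0.007042)³ ≈ 3.492488e-07.
By linearity: E[X] = C(142, 3)·p³ ≈ 467180 · 3.492488e-07 ≈ 0.1632.
Here α = 1, so p = 1/n is exactly at the triangle threshold p ~ 1/n. Asymptotically E[X] → c³/6 = 1³/6 = 1/6 ≈ 0.1667, a bounded constant. In this regime the triangle count is asymptotically Poisson(c³/6).

E[X] ≈ 0.1632; in regime p = Θ(1/n^{1}) E[X] stays bounded (at the triangle threshold p ~ 1/n).


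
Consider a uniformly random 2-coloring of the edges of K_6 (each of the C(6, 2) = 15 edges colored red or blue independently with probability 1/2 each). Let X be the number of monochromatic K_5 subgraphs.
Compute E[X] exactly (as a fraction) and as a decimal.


Let X = Σ_S X_S over the C(6, 5) = 6 subsets S of size 5, where X_S = 1 if the K_5 on S is monochromatic.
For a fixed S, the K_5 on S has C(5, 2) = 10 edges. P[all 10 edges red] = (1/2)^10, and likewise for blue, so P[monochromatic] = 2·(1/2)^10 = 2^{1 − 10} = 1/512.
By linearity of expectation: E[X] = C(6, 5) · 2^{1 − 10} = 6 · 1/512 = 3/256.
Numerically: E[X] ≈ 0.011719.

E[X] = C(6,5)·2^(1−C(5,2)) = 3/256 ≈ 0.011719.


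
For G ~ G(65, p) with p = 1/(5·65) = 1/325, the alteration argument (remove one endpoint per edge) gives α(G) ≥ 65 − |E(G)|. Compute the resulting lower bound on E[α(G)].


E[|E(G)|] = C(65, 2)·p = 2080 · (1/325) = 32/5.
E[α(G)] ≥ n − E[|E(G)|] = 65 − 32/5 = 293/5.
Numerically: ≈ 58.600000.
(This is only a lower bound; the true E[α(G)] may be larger.)

E[α(G)] ≥ 293/5 ≈ 58.600000.


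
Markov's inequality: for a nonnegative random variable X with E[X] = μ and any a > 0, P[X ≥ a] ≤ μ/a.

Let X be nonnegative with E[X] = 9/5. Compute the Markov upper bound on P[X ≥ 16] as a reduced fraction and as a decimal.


μ = E[X] = 9/5, a = 16.
Markov: P[X ≥ 16] ≤ μ/a = (9/5)/16 = 9/80.
Numerically: ≈ 0.11250.
(Since a = 16 > μ = 1.80000, the bound 9/80 is < 1 and informative.)

P[X ≥ 16] ≤ 9/80 ≈ 0.11250.


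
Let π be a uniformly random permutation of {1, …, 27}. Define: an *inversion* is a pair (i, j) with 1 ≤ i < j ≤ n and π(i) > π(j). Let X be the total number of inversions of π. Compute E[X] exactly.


Write X = Σ X_I over the C(27, 2) = 351 pairs i < j, with X_I the indicator of one inversion.
There are 351 indicators.
For each fixed pair i < j, the values π(i) and π(j) are two distinct elements of {1, …, 27} in uniformly random order; by symmetry P[π(i) > π(j)] = 1/2.
By linearity: E[X] = 351 · (1/2) = C(27, 2) · (1/2) = 351/2 = 351/2 ≈ 175.500.

E[X] = 351/2 = 175.500.


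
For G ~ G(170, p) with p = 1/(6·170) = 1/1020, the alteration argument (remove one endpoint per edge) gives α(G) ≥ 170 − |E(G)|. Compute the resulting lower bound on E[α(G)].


E[|E(G)|] = C(170, 2)·p = 14365 · (1/1020) = 169/12.
E[α(G)] ≥ n − E[|E(G)|] = 170 − 169/12 = 1871/12.
Numerically: ≈ 155.916667.
(This is only a lower bound; the true E[α(G)] may be larger.)

E[α(G)] ≥ 1871/12 ≈ 155.916667.


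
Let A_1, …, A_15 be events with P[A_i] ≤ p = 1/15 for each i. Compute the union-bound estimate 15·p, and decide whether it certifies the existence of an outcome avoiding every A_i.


Union bound: P[∪_{i=1}^{15} A_i] ≤ Σ_i P[A_i] ≤ 15·p = 15·(1/15) = 1.
Numerically: 1 ≈ 1.000.
Is 1 < 1? NO.
Since the bound 1 is ≥ 1, the union bound is uninformative here; it does NOT by itself certify existence.

15·p = 1 ≈ 1.000; existence NOT certified by the union bound.


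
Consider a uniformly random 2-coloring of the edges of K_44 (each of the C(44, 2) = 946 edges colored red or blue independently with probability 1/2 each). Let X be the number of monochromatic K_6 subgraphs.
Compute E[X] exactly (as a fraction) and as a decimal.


Let X = Σ_S X_S over the C(44, 6) = 7059052 subsets S of size 6, where X_S = 1 if the K_6 on S is monochromatic.
For a fixed S, the K_6 on S has C(6, 2) = 15 edges. P[all 15 edges red] = (1/2)^15, and likewise for blue, so P[monochromatic] = 2·(1/2)^15 = 2^{1 − 15} = 1/16384.
By linearity: E[X] = C(44, 6) · 2^{1 − 15} = 7059052 · 1/16384 = 1764763/4096.
Numerically: E[X] ≈ 430.8503.

E[X] = C(44,6)·2^(1−C(6,2)) = 1764763/4096 ≈ 430.8503.


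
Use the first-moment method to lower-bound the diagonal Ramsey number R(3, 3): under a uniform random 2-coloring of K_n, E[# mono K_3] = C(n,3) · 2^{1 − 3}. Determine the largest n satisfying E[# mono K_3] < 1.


We need C(n, 3) · 2^{1 − 3} < 1, i.e. C(n, 3) < 2^{3 − 1} = 4.
Check values of n near the boundary:
  n = 3: C(3, 3) = 1; 1 < 4? YES
  n = 4: C(4, 3) = 4; 4 < 4? NO
  n = 5: C(5, 3) = 10; 10 < 4? NO
  n = 6: C(6, 3) = 20; 20 < 4? NO
The largest n with C(n, 3) < 4 is n = 3 (where E[X] = 1/4 ≈ 0.2500000). Hence R(3, 3) > 3, i.e. R(3, 3) ≥ 4.

Largest n = 3; hence R(3, 3) > 3.


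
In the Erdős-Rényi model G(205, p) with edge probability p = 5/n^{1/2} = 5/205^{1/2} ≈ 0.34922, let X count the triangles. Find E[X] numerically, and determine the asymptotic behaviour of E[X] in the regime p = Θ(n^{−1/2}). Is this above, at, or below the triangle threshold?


Number of potential triangles: C(205, 3) = 1414910.
Each occurs with probability p³ ≈ (0.34922)³ ≈ 4.2587213e-02.
By linearity: E[X] = C(205, 3)·p³ ≈ 1414910 · 4.2587213e-02 ≈ 60257.07377.
Since α = 1/2 < 1, p = c/n^{1/2} ≫ 1/n is above the triangle threshold p ~ 1/n. Asymptotically E[X] ~ (c³/6)·n^{3(1−α)} = (5³/6)·n^{1.5} → ∞; triangles are abundant w.h.p.

E[X] ≈ 60257.07377; in regime p = Θ(1/n^{1/2}) E[X] diverges (above the triangle threshold p ~ 1/n).


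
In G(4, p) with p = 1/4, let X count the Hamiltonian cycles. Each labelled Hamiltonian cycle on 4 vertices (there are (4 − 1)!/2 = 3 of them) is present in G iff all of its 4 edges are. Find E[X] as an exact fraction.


K_4 has (4 − 1)!/2 = 3 labelled Hamiltonian cycles.
For each such Hamiltonian cycle H, let X_H = 1 if all 4 edges of H are present in G. Then P[X_H = 1] = p^{4} = (1/4)^{4} = 1/256.
By linearity: E[X] = Σ_H E[X_H] = 3 · p^{4} = 3 · 1/256 = 3/256.
Numerically: E[X] ≈ 0.0117188.

E[X] = 3 · (1/4)^{4} = 3/256 ≈ 0.0117188.


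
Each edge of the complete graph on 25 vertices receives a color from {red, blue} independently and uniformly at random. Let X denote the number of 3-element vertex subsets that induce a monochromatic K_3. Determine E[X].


Let X = Σ_S X_S over the C(25, 3) = 2300 subsets S of size 3, where X_S = 1 if the K_3 on S is monochromatic.
For a fixed S, the K_3 on S has C(3, 2) = 3 edges. P[all 3 edges red] = (1/2)^3, and likewise for blue, so P[monochromatic] = 2·(1/2)^3 = 2^{1 − 3} = 1/4.
Summing: E[X] = C(25, 3) · 2^{1 − 3} = 2300 · 1/4 = 575.
Numerically: E[X] ≈ 575.0000.

E[X] = C(25,3)·2^(1−C(3,2)) = 575 ≈ 575.0000.


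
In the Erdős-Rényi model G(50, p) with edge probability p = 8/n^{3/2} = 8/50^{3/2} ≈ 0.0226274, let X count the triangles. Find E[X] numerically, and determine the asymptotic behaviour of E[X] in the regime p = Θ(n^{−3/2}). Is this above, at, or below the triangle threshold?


Number of potential triangles: C(50, 3) = 19600.
Each occurs with probability p³ ≈ (0.0226274)³ ≈ 1.15852375e-05.
By linearity: E[X] = C(50, 3)·p³ ≈ 19600 · 1.15852375e-05 ≈ 0.227071.
Since α = 3/2 > 1, p = c/n^{3/2} = o(1/n) is below the triangle threshold p ~ 1/n. Asymptotically E[X] ~ (c³/6)·n^{3(1−α)} = (8³/6)·n^{-1.5} → 0, so by Markov's inequality G has no triangles w.h.p.

E[X] ≈ 0.227071; in regime p = Θ(1/n^{3/2}) E[X] tends to 0 (below the triangle threshold p ~ 1/n).


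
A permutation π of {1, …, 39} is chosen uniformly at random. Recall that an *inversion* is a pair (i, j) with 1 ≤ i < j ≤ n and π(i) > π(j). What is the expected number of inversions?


Write X = Σ X_I over the C(39, 2) = 741 pairs i < j, with X_I the indicator of one inversion.
There are 741 indicators.
For each fixed pair i < j, the values π(i) and π(j) are two distinct elements of {1, …, 39} in uniformly random order; by symmetry P[π(i) > π(j)] = 1/2.
By linearity: E[X] = 741 · (1/2) = C(39, 2) · (1/2) = 741/2 = 741/2 ≈ 370.50000.

E[X] = 741/2 = 370.50000.


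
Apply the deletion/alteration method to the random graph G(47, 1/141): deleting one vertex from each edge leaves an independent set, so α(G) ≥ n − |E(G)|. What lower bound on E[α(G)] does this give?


E[|E(G)|] = C(47, 2)·p = 1081 · (1/141) = 23/3.
E[α(G)] ≥ n − E[|E(G)|] = 47 − 23/3 = 118/3.
Numerically: ≈ 39.333333.
(This is only a lower bound; the true E[α(G)] may be larger.)

E[α(G)] ≥ 118/3 ≈ 39.333333.


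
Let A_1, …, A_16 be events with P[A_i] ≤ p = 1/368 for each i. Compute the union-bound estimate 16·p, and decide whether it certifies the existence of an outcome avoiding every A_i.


Union bound: P[∪_{i=1}^{16} A_i] ≤ Σ_i P[A_i] ≤ 16·p = 16·(1/368) = 1/23.
Numerically: 1/23 ≈ 0.0435.
Is 1/23 < 1? YES.
Since P[∪ A_i] ≤ 1/23 < 1, the complement has P[∩ A_i^c] ≥ 1 − 1/23 = 22/23 > 0, so some outcome avoids every A_i.

16·p = 1/23 ≈ 0.0435; existence CERTIFIED by the union bound.


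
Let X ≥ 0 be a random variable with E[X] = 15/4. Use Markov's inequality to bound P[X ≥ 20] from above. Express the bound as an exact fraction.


μ = E[X] = 15/4, a = 20.
Markov: P[X ≥ 20] ≤ μ/a = (15/4)/20 = 3/16.
Numerically: ≈ 0.187500.
(Since a = 20 > μ = 3.750000, the bound 3/16 is < 1 and informative.)

P[X ≥ 20] ≤ 3/16 ≈ 0.187500.


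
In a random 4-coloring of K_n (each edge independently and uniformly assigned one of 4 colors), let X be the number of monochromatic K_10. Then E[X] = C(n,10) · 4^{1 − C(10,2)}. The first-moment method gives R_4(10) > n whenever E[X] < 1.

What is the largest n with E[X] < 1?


We need C(n, 10) · 4^{1 − 45} < 1, i.e. C(n, 10) < 4^{45 − 1} = 309485009821345068724781056.
Check values of n near the boundary:
  n = 2017: C(2017, 10) = 300324964434452596180990448; 300324964434452596180990448 < 309485009821345068724781056? YES
  n = 2018: C(2018, 10) = 301820606687612220663963508; 301820606687612220663963508 < 309485009821345068724781056? YES
  n = 2019: C(2019, 10) = 303322949179835278009229628; 303322949179835278009229628 < 309485009821345068724781056? YES
  n = 2020: C(2020, 10) = 304832018578739931133653656; 304832018578739931133653656 < 309485009821345068724781056? YES
  n = 2021: C(2021, 10) = 306347841644770462864800616; 306347841644770462864800616 < 309485009821345068724781056? YES
  n = 2022: C(2022, 10) = 307870445231474093395937796; 307870445231474093395937796 < 309485009821345068724781056? YES
  n = 2023: C(2023, 10) = 309399856285778485315440716; 309399856285778485315440716 < 309485009821345068724781056? YES
  n = 2024: C(2024, 10) = 310936101848269937576192656; 310936101848269937576192656 < 309485009821345068724781056? NO
  n = 2025: C(2025, 10) = 312479209053472269772600560; 312479209053472269772600560 < 309485009821345068724781056? NO
  n = 2026: C(2026, 10) = 314029205130126398094885285; 314029205130126398094885285 < 309485009821345068724781056? NO
The largest n with C(n, 10) < 309485009821345068724781056 is n = 2023 (where E[X] = 77349964071444621328860179/77371252455336267181195264 ≈ 0.999725). Hence R_4(10) > 2023, i.e. R_4(10) ≥ 2024.

Largest n = 2023; hence R_4(10) > 2023.


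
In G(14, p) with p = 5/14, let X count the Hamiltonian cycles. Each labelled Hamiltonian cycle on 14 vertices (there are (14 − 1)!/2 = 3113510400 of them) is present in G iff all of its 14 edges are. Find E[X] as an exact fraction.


K_14 has (14 − 1)!/2 = 3113510400 labelled Hamiltonian cycles.
For each such Hamiltonian cycle H, let X_H = 1 if all 14 edges of H are present in G. Then P[X_H = 1] = p^{14} = (5/14)^{14} = 6103515625/11112006825558016.
Summing the indicators: E[X] = Σ_H E[X_H] = 3113510400 · p^{14} = 3113510400 · 6103515625/11112006825558016 = 5302276611328125/3100448333024.
Numerically: E[X] ≈ 1.71e+03.

E[X] = 3113510400 · (5/14)^{14} = 5302276611328125/3100448333024 ≈ 1.71e+03.


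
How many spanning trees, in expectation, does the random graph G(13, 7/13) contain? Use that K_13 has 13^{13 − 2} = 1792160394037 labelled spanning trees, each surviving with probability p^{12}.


K_13 has 13^{13 − 2} = 1792160394037 labelled spanning trees.
For each such spanning tree H, let X_H = 1 if all 12 edges of H are present in G. Then P[X_H = 1] = p^{12} = (7/13)^{12} = 13841287201/23298085122481.
By linearity: E[X] = Σ_H E[X_H] = 1792160394037 · p^{12} = 1792160394037 · 13841287201/23298085122481 = 13841287201/13.
Numerically: E[X] ≈ 1.06e+09.

E[X] = 1792160394037 · (7/13)^{12} = 13841287201/13 ≈ 1.06e+09.


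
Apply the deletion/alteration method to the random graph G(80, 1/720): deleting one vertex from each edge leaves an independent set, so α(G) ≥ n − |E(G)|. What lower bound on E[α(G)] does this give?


E[|E(G)|] = C(80, 2)·p = 3160 · (1/720) = 79/18.
E[α(G)] ≥ n − E[|E(G)|] = 80 − 79/18 = 1361/18.
Numerically: ≈ 75.611.
(This is only a lower bound; the true E[α(G)] may be larger.)

E[α(G)] ≥ 1361/18 ≈ 75.611.


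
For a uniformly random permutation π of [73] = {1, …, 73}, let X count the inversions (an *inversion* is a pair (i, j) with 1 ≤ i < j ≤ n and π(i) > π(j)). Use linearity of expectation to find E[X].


Write X = Σ X_I over the C(73, 2) = 2628 pairs i < j, with X_I the indicator of one inversion.
There are 2628 indicators.
For each fixed pair i < j, the values π(i) and π(j) are two distinct elements of {1, …, 73} in uniformly random order; by symmetry P[π(i) > π(j)] = 1/2.
By linearity: E[X] = 2628 · (1/2) = C(73, 2) · (1/2) = 2628/2 = 1314 ≈ 1314.00000.

E[X] = 1314 = 1314.00000.


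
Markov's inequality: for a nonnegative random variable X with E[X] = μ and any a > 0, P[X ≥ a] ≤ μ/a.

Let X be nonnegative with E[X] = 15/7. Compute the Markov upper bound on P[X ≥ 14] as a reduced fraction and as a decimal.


μ = E[X] = 15/7, a = 14.
Markov: P[X ≥ 14] ≤ μ/a = (15/7)/14 = 15/98.
Numerically: ≈ 0.153061.
(Since a = 14 > μ = 2.142857, the bound 15/98 is < 1 and informative.)

P[X ≥ 14] ≤ 15/98 ≈ 0.153061.


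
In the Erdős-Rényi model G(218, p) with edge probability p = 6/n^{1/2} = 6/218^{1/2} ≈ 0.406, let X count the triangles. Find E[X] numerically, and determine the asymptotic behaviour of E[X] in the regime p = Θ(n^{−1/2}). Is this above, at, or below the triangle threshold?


Number of potential triangles: C(218, 3) = 1703016.
Each occurs with probability p³ ≈ (0.406)³ ≈ 6.71072e-02.
By linearity: E[X] = C(218, 3)·p³ ≈ 1703016 · 6.71072e-02 ≈ 114284.607.
Since α = 1/2 < 1, p = c/n^{1/2} ≫ 1/n is above the triangle threshold p ~ 1/n. Asymptotically E[X] ~ (c³/6)·n^{3(1−α)} = (6³/6)·n^{1.5} → ∞; triangles are abundant w.h.p.

E[X] ≈ 114284.607; in regime p = Θ(1/n^{1/2}) E[X] diverges (above the triangle threshold p ~ 1/n).


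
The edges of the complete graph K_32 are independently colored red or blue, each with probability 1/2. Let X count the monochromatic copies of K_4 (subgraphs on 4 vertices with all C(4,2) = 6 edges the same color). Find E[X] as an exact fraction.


Let X = Σ_S X_S over the C(32, 4) = 35960 subsets S of size 4, where X_S = 1 if the K_4 on S is monochromatic.
For a fixed S, the K_4 on S has C(4, 2) = 6 edges. P[all 6 edges red] = (1/2)^6, and likewise for blue, so P[monochromatic] = 2·(1/2)^6 = 2^{1 − 6} = 1/32.
Summing: E[X] = C(32, 4) · 2^{1 − 6} = 35960 · 1/32 = 4495/4.
Numerically: E[X] ≈ 1123.750.

E[X] = C(32,4)·2^(1−C(4,2)) = 4495/4 ≈ 1123.750.


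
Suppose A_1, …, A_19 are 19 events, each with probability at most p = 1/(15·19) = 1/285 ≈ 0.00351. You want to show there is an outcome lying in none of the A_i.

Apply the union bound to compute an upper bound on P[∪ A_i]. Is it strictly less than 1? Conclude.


Union bound: P[∪_{i=1}^{19} A_i] ≤ Σ_i P[A_i] ≤ 19·p = 19·(1/285) = 1/15.
Numerically: 1/15 ≈ 0.06667.
Is 1/15 < 1? YES.
Since P[∪ A_i] ≤ 1/15 < 1, the complement has P[∩ A_i^c] ≥ 1 − 1/15 = 14/15 > 0, so some outcome avoids every A_i.

19·p = 1/15 ≈ 0.06667; existence CERTIFIED by the union bound.


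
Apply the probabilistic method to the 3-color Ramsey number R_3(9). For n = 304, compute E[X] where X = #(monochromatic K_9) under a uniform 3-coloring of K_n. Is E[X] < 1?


E[X] = C(304, 9) · 3^{1 − 36} = 54222992899492560 · 3^{−35} = 54222992899492560/50031545098999707.
As a reduced fraction: E[X] = 18074330966497520/16677181699666569 ≈ 1.084.
Is E[X] < 1? NO.
Since E[X] ≥ 1, the first-moment bound is inconclusive at n = 304; it does NOT by itself certify R_3(9) > 304.

E[X] = 18074330966497520/16677181699666569 ≈ 1.084; E[X] ≥ 1; first-moment method inconclusive here.


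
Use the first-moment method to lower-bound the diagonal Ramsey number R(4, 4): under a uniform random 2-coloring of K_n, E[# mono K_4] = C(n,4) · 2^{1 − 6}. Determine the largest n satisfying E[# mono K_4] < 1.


We need C(n, 4) · 2^{1 − 6} < 1, i.e. C(n, 4) < 2^{6 − 1} = 32.
Check values of n near the boundary:
  n = 4: C(4, 4) = 1; 1 < 32? YES
  n = 5: C(5, 4) = 5; 5 < 32? YES
  n = 6: C(6, 4) = 15; 15 < 32? YES
  n = 7: C(7, 4) = 35; 35 < 32? NO
  n = 8: C(8, 4) = 70; 70 < 32? NO
  n = 9: C(9, 4) = 126; 126 < 32? NO
The largest n with C(n, 4) < 32 is n = 6 (where E[X] = 15/32 ≈ 0.469). Hence R(4, 4) > 6, i.e. R(4, 4) ≥ 7.

Largest n = 6; hence R(4, 4) > 6.


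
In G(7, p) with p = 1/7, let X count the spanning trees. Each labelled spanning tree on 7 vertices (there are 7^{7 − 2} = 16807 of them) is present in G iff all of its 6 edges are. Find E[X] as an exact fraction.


K_7 has 7^{7 − 2} = 16807 labelled spanning trees.
For each such spanning tree H, let X_H = 1 if all 6 edges of H are present in G. Then P[X_H = 1] = p^{6} = (1/7)^{6} = 1/117649.
Summing the indicators: E[X] = Σ_H E[X_H] = 16807 · p^{6} = 16807 · 1/117649 = 1/7.
Numerically: E[X] ≈ 0.1429.

E[X] = 16807 · (1/7)^{6} = 1/7 ≈ 0.1429.


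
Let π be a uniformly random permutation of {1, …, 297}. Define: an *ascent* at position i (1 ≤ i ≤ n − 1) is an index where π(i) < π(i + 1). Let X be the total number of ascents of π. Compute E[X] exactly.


Write X = Σ X_I over i = 1, …, 296, with X_I the indicator of one ascent.
There are 296 indicators.
For each fixed i, the pair (π(i), π(i+1)) is a uniformly random ordered pair of distinct values from {1, …, 297}; by symmetry P[π(i) < π(i+1)] = 1/2.
By linearity: E[X] = 296 · (1/2) = (297 − 1) · (1/2) = 148 ≈ 148.000000.

E[X] = 148 = 148.000000.


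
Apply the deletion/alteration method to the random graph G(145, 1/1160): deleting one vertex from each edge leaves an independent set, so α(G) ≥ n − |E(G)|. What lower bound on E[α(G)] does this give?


E[|E(G)|] = C(145, 2)·p = 10440 · (1/1160) = 9.
E[α(G)] ≥ n − E[|E(G)|] = 145 − 9 = 136.
Numerically: ≈ 136.00000.
(This is only a lower bound; the true E[α(G)] may be larger.)

E[α(G)] ≥ 136 ≈ 136.00000.


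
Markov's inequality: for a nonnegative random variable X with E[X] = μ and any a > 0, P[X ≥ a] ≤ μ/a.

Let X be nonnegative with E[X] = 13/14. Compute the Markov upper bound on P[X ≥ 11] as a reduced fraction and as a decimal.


μ = E[X] = 13/14, a = 11.
Markov: P[X ≥ 11] ≤ μ/a = (13/14)/11 = 13/154.
Numerically: ≈ 0.084.
(Since a = 11 > μ = 0.929, the bound 13/154 is < 1 and informative.)

P[X ≥ 11] ≤ 13/154 ≈ 0.084.


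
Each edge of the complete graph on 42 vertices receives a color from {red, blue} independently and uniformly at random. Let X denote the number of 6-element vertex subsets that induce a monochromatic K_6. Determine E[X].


Let X = Σ_S X_S over the C(42, 6) = 5245786 subsets S of size 6, where X_S = 1 if the K_6 on S is monochromatic.
For a fixed S, the K_6 on S has C(6, 2) = 15 edges. P[all 15 edges red] = (1/2)^15, and likewise for blue, so P[monochromatic] = 2·(1/2)^15 = 2^{1 − 15} = 1/16384.
By linearity of expectation: E[X] = C(42, 6) · 2^{1 − 15} = 5245786 · 1/16384 = 2622893/8192.
Numerically: E[X] ≈ 320.1774.

E[X] = C(42,6)·2^(1−C(6,2)) = 2622893/8192 ≈ 320.1774.


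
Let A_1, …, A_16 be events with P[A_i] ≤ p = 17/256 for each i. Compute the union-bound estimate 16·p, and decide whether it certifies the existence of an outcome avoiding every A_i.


Union bound: P[∪_{i=1}^{16} A_i] ≤ Σ_i P[A_i] ≤ 16·p = 16·(17/256) = 17/16.
Numerically: 17/16 ≈ 1.062.
Is 17/16 < 1? NO.
Since the bound 17/16 is ≥ 1, the union bound is uninformative here; it does NOT by itself certify existence.

16·p = 17/16 ≈ 1.062; existence NOT certified by the union bound.


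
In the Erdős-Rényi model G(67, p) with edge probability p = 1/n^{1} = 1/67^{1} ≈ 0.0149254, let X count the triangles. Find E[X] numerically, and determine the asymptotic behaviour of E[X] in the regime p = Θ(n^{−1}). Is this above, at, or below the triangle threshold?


Number of potential triangles: C(67, 3) = 47905.
Each occurs with probability p³ ≈ (0.0149254)³ ≈ 3.32487706e-06.
By linearity: E[X] = C(67, 3)·p³ ≈ 47905 · 3.32487706e-06 ≈ 0.159278.
Here α = 1, so p = 1/n is exactly at the triangle threshold p ~ 1/n. Asymptotically E[X] → c³/6 = 1³/6 = 1/6 ≈ 0.166667, a bounded constant. In this regime the triangle count is asymptotically Poisson(c³/6).

E[X] ≈ 0.159278; in regime p = Θ(1/n^{1}) E[X] stays bounded (at the triangle threshold p ~ 1/n).


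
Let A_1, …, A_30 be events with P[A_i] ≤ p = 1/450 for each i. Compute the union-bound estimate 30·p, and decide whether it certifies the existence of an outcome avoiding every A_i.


Union bound: P[∪_{i=1}^{30} A_i] ≤ Σ_i P[A_i] ≤ 30·p = 30·(1/450) = 1/15.
Numerically: 1/15 ≈ 0.0666667.
Is 1/15 < 1? YES.
Since P[∪ A_i] ≤ 1/15 < 1, the complement has P[∩ A_i^c] ≥ 1 − 1/15 = 14/15 > 0, so some outcome avoids every A_i.

30·p = 1/15 ≈ 0.0666667; existence CERTIFIED by the union bound.


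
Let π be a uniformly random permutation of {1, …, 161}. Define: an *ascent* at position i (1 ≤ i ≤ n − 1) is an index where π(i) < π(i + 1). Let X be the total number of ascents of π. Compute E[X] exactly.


Write X = Σ X_I over i = 1, …, 160, with X_I the indicator of one ascent.
There are 160 indicators.
For each fixed i, the pair (π(i), π(i+1)) is a uniformly random ordered pair of distinct values from {1, …, 161}; by symmetry P[π(i) < π(i+1)] = 1/2.
By linearity: E[X] = 160 · (1/2) = (161 − 1) · (1/2) = 80 ≈ 80.00000.

E[X] = 80 = 80.00000.


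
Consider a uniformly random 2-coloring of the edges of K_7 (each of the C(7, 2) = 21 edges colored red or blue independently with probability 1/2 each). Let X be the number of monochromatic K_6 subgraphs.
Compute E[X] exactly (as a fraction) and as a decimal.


Let X = Σ_S X_S over the C(7, 6) = 7 subsets S of size 6, where X_S = 1 if the K_6 on S is monochromatic.
For a fixed S, the K_6 on S has C(6, 2) = 15 edges. P[all 15 edges red] = (1/2)^15, and likewise for blue, so P[monochromatic] = 2·(1/2)^15 = 2^{1 − 15} = 1/16384.
By linearity: E[X] = C(7, 6) · 2^{1 − 15} = 7 · 1/16384 = 7/16384.
Numerically: E[X] ≈ 0.000427.

E[X] = C(7,6)·2^(1−C(6,2)) = 7/16384 ≈ 0.000427.


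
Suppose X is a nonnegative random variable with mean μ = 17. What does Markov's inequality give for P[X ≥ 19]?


μ = E[X] = 17, a = 19.
Markov: P[X ≥ 19] ≤ μ/a = (17)/19 = 17/19.
Numerically: ≈ 0.8947.
(Since a = 19 > μ = 17.0000, the bound 17/19 is < 1 and informative.)

P[X ≥ 19] ≤ 17/19 ≈ 0.8947.


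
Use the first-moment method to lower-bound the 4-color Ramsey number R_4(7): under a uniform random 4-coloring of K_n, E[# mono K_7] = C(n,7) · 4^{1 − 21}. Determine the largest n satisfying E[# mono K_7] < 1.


We need C(n, 7) · 4^{1 − 21} < 1, i.e. C(n, 7) < 4^{21 − 1} = 1099511627776.
Check values of n near the boundary:
  n = 175: C(175, 7) = 883208107275; 883208107275 < 1099511627776? YES
  n = 176: C(176, 7) = 919790691600; 919790691600 < 1099511627776? YES
  n = 177: C(177, 7) = 957664425960; 957664425960 < 1099511627776? YES
  n = 178: C(178, 7) = 996867063280; 996867063280 < 1099511627776? YES
  n = 179: C(179, 7) = 1037437234460; 1037437234460 < 1099511627776? YES
  n = 180: C(180, 7) = 1079414463600; 1079414463600 < 1099511627776? YES
  n = 181: C(181, 7) = 1122839183400; 1122839183400 < 1099511627776? NO
  n = 182: C(182, 7) = 1167752750736; 1167752750736 < 1099511627776? NO
  n = 183: C(183, 7) = 1214197462413; 1214197462413 < 1099511627776? NO
The largest n with C(n, 7) < 1099511627776 is n = 180 (where E[X] = 67463403975/68719476736 ≈ 0.982). Hence R_4(7) > 180, i.e. R_4(7) ≥ 181.

Largest n = 180; hence R_4(7) > 180.


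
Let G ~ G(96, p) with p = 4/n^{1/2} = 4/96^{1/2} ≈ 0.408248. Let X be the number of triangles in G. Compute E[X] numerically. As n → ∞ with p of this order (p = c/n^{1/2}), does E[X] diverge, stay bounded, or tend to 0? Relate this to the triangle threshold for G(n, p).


Number of potential triangles: C(96, 3) = 142880.
Each occurs with probability p³ ≈ (0.408248)³ ≈ 6.80413817e-02.
By linearity: E[X] = C(96, 3)·p³ ≈ 142880 · 6.80413817e-02 ≈ 9721.752624.
Since α = 1/2 < 1, p = c/n^{1/2} ≫ 1/n is above the triangle threshold p ~ 1/n. Asymptotically E[X] ~ (c³/6)·n^{3(1−α)} = (4³/6)·n^{1.5} → ∞; triangles are abundant w.h.p.

E[X] ≈ 9721.752624; in regime p = Θ(1/n^{1/2}) E[X] diverges (above the triangle threshold p ~ 1/n).


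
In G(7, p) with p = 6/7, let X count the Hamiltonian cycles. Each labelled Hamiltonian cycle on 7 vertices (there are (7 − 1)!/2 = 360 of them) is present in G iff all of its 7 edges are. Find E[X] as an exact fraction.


K_7 has (7 − 1)!/2 = 360 labelled Hamiltonian cycles.
For each such Hamiltonian cycle H, let X_H = 1 if all 7 edges of H are present in G. Then P[X_H = 1] = p^{7} = (6/7)^{7} = 279936/823543.
By linearity: E[X] = Σ_H E[X_H] = 360 · p^{7} = 360 · 279936/823543 = 100776960/823543.
Numerically: E[X] ≈ 122.37.

E[X] = 360 · (6/7)^{7} = 100776960/823543 ≈ 122.37.


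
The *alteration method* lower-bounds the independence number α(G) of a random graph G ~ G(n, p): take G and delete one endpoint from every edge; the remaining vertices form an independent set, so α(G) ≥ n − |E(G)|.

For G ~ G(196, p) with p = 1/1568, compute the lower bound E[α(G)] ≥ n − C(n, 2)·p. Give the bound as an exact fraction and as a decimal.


E[|E(G)|] = C(196, 2)·p = 19110 · (1/1568) = 195/16.
E[α(G)] ≥ n − E[|E(G)|] = 196 − 195/16 = 2941/16.
Numerically: ≈ 183.8125.
(This is only a lower bound; the true E[α(G)] may be larger.)

E[α(G)] ≥ 2941/16 ≈ 183.8125.


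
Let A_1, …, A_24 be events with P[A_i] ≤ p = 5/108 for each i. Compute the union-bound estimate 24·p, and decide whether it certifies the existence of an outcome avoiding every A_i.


Union bound: P[∪_{i=1}^{24} A_i] ≤ Σ_i P[A_i] ≤ 24·p = 24·(5/108) = 10/9.
Numerically: 10/9 ≈ 1.111111.
Is 10/9 < 1? NO.
Since the bound 10/9 is ≥ 1, the union bound is uninformative here; it does NOT by itself certify existence.

24·p = 10/9 ≈ 1.111111; existence NOT certified by the union bound.


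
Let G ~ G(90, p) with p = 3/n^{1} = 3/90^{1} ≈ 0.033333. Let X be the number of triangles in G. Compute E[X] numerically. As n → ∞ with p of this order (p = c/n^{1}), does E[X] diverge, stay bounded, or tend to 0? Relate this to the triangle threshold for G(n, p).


Number of potential triangles: C(90, 3) = 117480.
Each occurs with probability p³ ≈ (0.033333)³ ≈ 3.7037037e-05.
By linearity: E[X] = C(90, 3)·p³ ≈ 117480 · 3.7037037e-05 ≈ 4.35111.
Here α = 1, so p = 3/n is exactly at the triangle threshold p ~ 1/n. Asymptotically E[X] → c³/6 = 3³/6 = 9/2 ≈ 4.50000, a bounded constant. In this regime the triangle count is asymptotically Poisson(c³/6).

E[X] ≈ 4.35111; in regime p = Θ(1/n^{1}) E[X] stays bounded (at the triangle threshold p ~ 1/n).


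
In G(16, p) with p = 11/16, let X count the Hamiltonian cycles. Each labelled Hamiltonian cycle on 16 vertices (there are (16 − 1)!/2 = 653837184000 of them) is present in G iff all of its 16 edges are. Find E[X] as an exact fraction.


K_16 has (16 − 1)!/2 = 653837184000 labelled Hamiltonian cycles.
For each such Hamiltonian cycle H, let X_H = 1 if all 16 edges of H are present in G. Then P[X_H = 1] = p^{16} = (11/16)^{16} = 45949729863572161/18446744073709551616.
By linearity: E[X] = Σ_H E[X_H] = 653837184000 · p^{16} = 653837184000 · 45949729863572161/18446744073709551616 = 29339494120662818290072875/18014398509481984.
Numerically: E[X] ≈ 1.63e+09.

E[X] = 653837184000 · (11/16)^{16} = 29339494120662818290072875/18014398509481984 ≈ 1.63e+09.


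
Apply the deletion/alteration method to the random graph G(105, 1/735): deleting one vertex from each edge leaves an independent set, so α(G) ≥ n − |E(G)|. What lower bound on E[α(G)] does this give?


E[|E(G)|] = C(105, 2)·p = 5460 · (1/735) = 52/7.
E[α(G)] ≥ n − E[|E(G)|] = 105 − 52/7 = 683/7.
Numerically: ≈ 97.571429.
(This is only a lower bound; the true E[α(G)] may be larger.)

E[α(G)] ≥ 683/7 ≈ 97.571429.


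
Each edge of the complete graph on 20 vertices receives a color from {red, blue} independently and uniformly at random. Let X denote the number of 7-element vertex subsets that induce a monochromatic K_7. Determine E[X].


Let X = Σ_S X_S over the C(20, 7) = 77520 subsets S of size 7, where X_S = 1 if the K_7 on S is monochromatic.
For a fixed S, the K_7 on S has C(7, 2) = 21 edges. P[all 21 edges red] = (1/2)^21, and likewise for blue, so P[monochromatic] = 2·(1/2)^21 = 2^{1 − 21} = 1/1048576.
By linearity of expectation: E[X] = C(20, 7) · 2^{1 − 21} = 77520 · 1/1048576 = 4845/65536.
Numerically: E[X] ≈ 0.07393.

E[X] = C(20,7)·2^(1−C(7,2)) = 4845/65536 ≈ 0.07393.


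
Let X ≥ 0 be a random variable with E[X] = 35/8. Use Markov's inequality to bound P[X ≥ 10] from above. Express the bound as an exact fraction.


μ = E[X] = 35/8, a = 10.
Markov: P[X ≥ 10] ≤ μ/a = (35/8)/10 = 7/16.
Numerically: ≈ 0.43750.
(Since a = 10 > μ = 4.37500, the bound 7/16 is < 1 and informative.)

P[X ≥ 10] ≤ 7/16 ≈ 0.43750.


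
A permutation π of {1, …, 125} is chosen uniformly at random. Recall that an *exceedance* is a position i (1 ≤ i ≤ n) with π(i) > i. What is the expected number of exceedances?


Write X = Σ_{i=1}^{125} X_i, where X_i = 1_{π(i) > i}.
For each fixed i, π(i) is uniform over {1, …, 125} (marginal of a uniform permutation), so P[π(i) > i] = (n − i)/n. Summing: Σ_{i=1}^{125} (n − i)/n = (0 + 1 + … + 124)/125 = 125(125 − 1)/(2·125) = (125 − 1)/2.
Hence E[X] = Σ_{i=1}^{125} (125 − i)/125 = 62 ≈ 62.0000.

E[X] = 62 = 62.0000.


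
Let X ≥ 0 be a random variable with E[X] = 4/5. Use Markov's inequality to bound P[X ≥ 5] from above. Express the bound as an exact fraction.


μ = E[X] = 4/5, a = 5.
Markov: P[X ≥ 5] ≤ μ/a = (4/5)/5 = 4/25.
Numerically: ≈ 0.16000.
(Since a = 5 > μ = 0.80000, the bound 4/25 is < 1 and informative.)

P[X ≥ 5] ≤ 4/25 ≈ 0.16000.


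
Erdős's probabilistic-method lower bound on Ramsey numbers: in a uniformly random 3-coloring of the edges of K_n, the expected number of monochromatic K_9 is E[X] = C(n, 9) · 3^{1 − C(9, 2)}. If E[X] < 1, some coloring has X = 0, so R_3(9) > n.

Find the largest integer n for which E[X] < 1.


We need C(n, 9) · 3^{1 − 36} < 1, i.e. C(n, 9) < 3^{36 − 1} = 50031545098999707.
Check values of n near the boundary:
  n = 298: C(298, 9) = 45207677551849890; 45207677551849890 < 50031545098999707? YES
  n = 299: C(299, 9) = 46610674441390059; 46610674441390059 < 50031545098999707? YES
  n = 300: C(300, 9) = 48052241692154700; 48052241692154700 < 50031545098999707? YES
  n = 301: C(301, 9) = 49533303936090975; 49533303936090975 < 50031545098999707? YES
  n = 302: C(302, 9) = 51054804739588650; 51054804739588650 < 50031545098999707? NO
The largest n with C(n, 9) < 50031545098999707 is n = 301 (where E[X] = 16511101312030325/16677181699666569 ≈ 0.99004). Hence R_3(9) > 301, i.e. R_3(9) ≥ 302.

Largest n = 301; hence R_3(9) > 301.


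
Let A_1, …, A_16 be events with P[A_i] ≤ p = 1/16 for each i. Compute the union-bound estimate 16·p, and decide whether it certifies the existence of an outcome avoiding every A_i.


Union bound: P[∪_{i=1}^{16} A_i] ≤ Σ_i P[A_i] ≤ 16·p = 16·(1/16) = 1.
Numerically: 1 ≈ 1.00000.
Is 1 < 1? NO.
Since the bound 1 is ≥ 1, the union bound is uninformative here; it does NOT by itself certify existence.

16·p = 1 ≈ 1.00000; existence NOT certified by the union bound.


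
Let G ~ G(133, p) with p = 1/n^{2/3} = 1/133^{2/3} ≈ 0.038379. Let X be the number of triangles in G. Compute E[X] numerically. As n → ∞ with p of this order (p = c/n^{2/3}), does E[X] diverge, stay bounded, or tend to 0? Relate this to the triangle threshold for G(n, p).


Number of potential triangles: C(133, 3) = 383306.
Each occurs with probability p³ ≈ (0.038379)³ ≈ 5.6532308e-05.
By linearity: E[X] = C(133, 3)·p³ ≈ 383306 · 5.6532308e-05 ≈ 21.66917.
Since α = 2/3 < 1, p = c/n^{2/3} ≫ 1/n is above the triangle threshold p ~ 1/n. Asymptotically E[X] ~ (c³/6)·n^{3(1−α)} = (1³/6)·n^{1} → ∞; triangles are abundant w.h.p.

E[X] ≈ 21.66917; in regime p = Θ(1/n^{2/3}) E[X] diverges (above the triangle threshold p ~ 1/n).


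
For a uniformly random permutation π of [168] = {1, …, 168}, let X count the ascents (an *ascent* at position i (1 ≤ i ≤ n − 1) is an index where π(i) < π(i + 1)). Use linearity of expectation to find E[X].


Write X = Σ X_I over i = 1, …, 167, with X_I the indicator of one ascent.
There are 167 indicators.
For each fixed i, the pair (π(i), π(i+1)) is a uniformly random ordered pair of distinct values from {1, …, 168}; by symmetry P[π(i) < π(i+1)] = 1/2.
By linearity: E[X] = 167 · (1/2) = (168 − 1) · (1/2) = 167/2 ≈ 83.500.

E[X] = 167/2 = 83.500.


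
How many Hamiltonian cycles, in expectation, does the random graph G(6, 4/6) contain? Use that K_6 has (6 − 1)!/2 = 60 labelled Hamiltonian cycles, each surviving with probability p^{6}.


K_6 has (6 − 1)!/2 = 60 labelled Hamiltonian cycles.
For each such Hamiltonian cycle H, let X_H = 1 if all 6 edges of H are present in G. Then P[X_H = 1] = p^{6} = (2/3)^{6} = 64/729.
Summing the indicators: E[X] = Σ_H E[X_H] = 60 · p^{6} = 60 · 64/729 = 1280/243.
Numerically: E[X] ≈ 5.2675.

E[X] = 60 · (2/3)^{6} = 1280/243 ≈ 5.2675.


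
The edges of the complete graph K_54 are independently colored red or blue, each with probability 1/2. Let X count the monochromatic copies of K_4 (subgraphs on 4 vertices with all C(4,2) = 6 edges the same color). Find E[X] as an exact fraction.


Let X = Σ_S X_S over the C(54, 4) = 316251 subsets S of size 4, where X_S = 1 if the K_4 on S is monochromatic.
For a fixed S, the K_4 on S has C(4, 2) = 6 edges. P[all 6 edges red] = (1/2)^6, and likewise for blue, so P[monochromatic] = 2·(1/2)^6 = 2^{1 − 6} = 1/32.
Summing: E[X] = C(54, 4) · 2^{1 − 6} = 316251 · 1/32 = 316251/32.
Numerically: E[X] ≈ 9882.84375.

E[X] = C(54,4)·2^(1−C(4,2)) = 316251/32 ≈ 9882.84375.


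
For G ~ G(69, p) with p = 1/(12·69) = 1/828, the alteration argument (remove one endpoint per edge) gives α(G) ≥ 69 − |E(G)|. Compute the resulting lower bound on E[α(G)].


E[|E(G)|] = C(69, 2)·p = 2346 · (1/828) = 17/6.
E[α(G)] ≥ n − E[|E(G)|] = 69 − 17/6 = 397/6.
Numerically: ≈ 66.1667.
(This is only a lower bound; the true E[α(G)] may be larger.)

E[α(G)] ≥ 397/6 ≈ 66.1667.


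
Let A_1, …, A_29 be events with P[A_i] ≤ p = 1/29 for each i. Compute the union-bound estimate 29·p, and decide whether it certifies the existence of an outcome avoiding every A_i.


Union bound: P[∪_{i=1}^{29} A_i] ≤ Σ_i P[A_i] ≤ 29·p = 29·(1/29) = 1.
Numerically: 1 ≈ 1.00000.
Is 1 < 1? NO.
Since the bound 1 is ≥ 1, the union bound is uninformative here; it does NOT by itself certify existence.

29·p = 1 ≈ 1.00000; existence NOT certified by the union bound.


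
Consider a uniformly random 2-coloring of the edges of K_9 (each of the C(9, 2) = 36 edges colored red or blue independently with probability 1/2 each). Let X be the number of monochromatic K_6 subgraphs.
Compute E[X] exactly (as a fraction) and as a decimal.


Let X = Σ_S X_S over the C(9, 6) = 84 subsets S of size 6, where X_S = 1 if the K_6 on S is monochromatic.
For a fixed S, the K_6 on S has C(6, 2) = 15 edges. P[all 15 edges red] = (1/2)^15, and likewise for blue, so P[monochromatic] = 2·(1/2)^15 = 2^{1 − 15} = 1/16384.
By linearity of expectation: E[X] = C(9, 6) · 2^{1 − 15} = 84 · 1/16384 = 21/4096.
Numerically: E[X] ≈ 0.005.

E[X] = C(9,6)·2^(1−C(6,2)) = 21/4096 ≈ 0.005.
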